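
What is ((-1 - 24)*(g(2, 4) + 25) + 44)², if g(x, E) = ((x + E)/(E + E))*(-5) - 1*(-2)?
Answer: 4618201/16 ≈ 2.8864e+5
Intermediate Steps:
g(x, E) = 2 - 5*(E + x)/(2*E) (g(x, E) = ((E + x)/((2*E)))*(-5) + 2 = ((E + x)*(1/(2*E)))*(-5) + 2 = ((E + x)/(2*E))*(-5) + 2 = -5*(E + x)/(2*E) + 2 = 2 - 5*(E + x)/(2*E))
((-1 - 24)*(g(2, 4) + 25) + 44)² = ((-1 - 24)*((½)*(-1*4 - 5*2)/4 + 25) + 44)² = (-25*((½)*(¼)*(-4 - 10) + 25) + 44)² = (-25*((½)*(¼)*(-14) + 25) + 44)² = (-25*(-7/4 + 25) + 44)² = (-25*93/4 + 44)² = (-2325/4 + 44)² = (-2149/4)² = 4618201/16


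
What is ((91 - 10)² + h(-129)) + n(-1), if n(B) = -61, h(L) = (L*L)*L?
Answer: -2140189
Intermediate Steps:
h(L) = L³ (h(L) = L²*L = L³)
((91 - 10)² + h(-129)) + n(-1) = ((91 - 10)² + (-129)³) - 61 = (81² - 2146689) - 61 = (6561 - 2146689) - 61 = -2140128 - 61 = -2140189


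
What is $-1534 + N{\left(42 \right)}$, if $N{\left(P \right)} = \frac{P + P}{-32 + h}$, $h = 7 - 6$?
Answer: $- \frac{47638}{31} \approx -1536.7$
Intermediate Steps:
$h = 1$ ($h = 7 - 6 = 1$)
$N{\left(P \right)} = - \frac{2 P}{31}$ ($N{\left(P \right)} = \frac{P + P}{-32 + 1} = \frac{2 P}{-31} = 2 P \left(- \frac{1}{31}\right) = - \frac{2 P}{31}$)
$-1534 + N{\left(42 \right)} = -1534 - \frac{84}{31} = - \frac{47638}{31}$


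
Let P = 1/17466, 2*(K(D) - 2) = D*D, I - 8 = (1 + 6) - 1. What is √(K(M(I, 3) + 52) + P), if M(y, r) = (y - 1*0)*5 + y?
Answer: √2821815710466/17466 ≈ 96.177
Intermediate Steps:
I = 14 (I = 8 + ((1 + 6) - 1) = 8 + (7 - 1) = 8 + 6 = 14)
M(y, r) = 6*y (M(y, r) = (y + 0)*5 + y = y*5 + y = 5*y + y = 6*y)
K(D) = 2 + D²/2 (K(D) = 2 + (D*D)/2 = 2 + D²/2)
P = 1/17466 ≈ 5.7254e-5
√(K(M(I, 3) + 52) + P) = √((2 + (6*14 + 52)²/2) + 1/17466) = √((2 + (84 + 52)²/2) + 1/17466) = √((2 + (½)*136²) + 1/17466) = √((2 + (½)*18496) + 1/17466) = √((2 + 9248) + 1/17466) = √(9250 + 1/17466) = √(161560501/17466) = √2821815710466/17466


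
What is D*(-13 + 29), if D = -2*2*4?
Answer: -256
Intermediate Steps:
D = -16 (D = -4*4 = -16)
D*(-13 + 29) = -16*(-13 + 29) = -16*16 = -256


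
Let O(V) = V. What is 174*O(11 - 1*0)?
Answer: 1914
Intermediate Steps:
174*O(11 - 1*0) = 174*(11 - 1*0) = 174*(11 + 0) = 174*11 = 1914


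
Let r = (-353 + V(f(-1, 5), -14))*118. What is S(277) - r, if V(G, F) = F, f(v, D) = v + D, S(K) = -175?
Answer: 43131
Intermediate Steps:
f(v, D) = D + v
r = -43306 (r = (-353 - 14)*118 = -367*118 = -43306)
S(277) - r = -175 - 1*(-43306) = -175 + 43306 = 43131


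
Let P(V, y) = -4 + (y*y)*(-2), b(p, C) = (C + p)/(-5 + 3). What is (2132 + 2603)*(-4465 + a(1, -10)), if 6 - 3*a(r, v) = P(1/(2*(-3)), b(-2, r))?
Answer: -42250405/2 ≈ -2.1125e+7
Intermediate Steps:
b(p, C) = -C/2 - p/2 (b(p, C) = (C + p)/(-2) = (C + p)*(-1/2) = -C/2 - p/2)
P(V, y) = -4 - 2*y**2 (P(V, y) = -4 + y**2*(-2) = -4 - 2*y**2)
a(r, v) = 10/3 + 2*(1 - r/2)**2/3 (a(r, v) = 2 - (-4 - 2*(-r/2 - 1/2*(-2))**2)/3 = 2 - (-4 - 2*(-r/2 + 1)**2)/3 = 2 - (-4 - 2*(1 - r/2)**2)/3 = 2 + (4/3 + 2*(1 - r/2)**2/3) = 10/3 + 2*(1 - r/2)**2/3)
(2132 + 2603)*(-4465 + a(1, -10)) = (2132 + 2603)*(-4465 + (10/3 + (-2 + 1)**2/6)) = 4735*(-4465 + (10/3 + (1/6)*(-1)**2)) = 4735*(-4465 + (10/3 + (1/6)*1)) = 4735*(-4465 + (10/3 + 1/6)) = 4735*(-4465 + 7/2) = 4735*(-8923/2) = -42250405/2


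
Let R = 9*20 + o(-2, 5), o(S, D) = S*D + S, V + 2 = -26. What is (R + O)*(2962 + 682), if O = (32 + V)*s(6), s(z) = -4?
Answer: 553888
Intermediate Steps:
V = -28 (V = -2 - 26 = -28)
o(S, D) = S + D*S (o(S, D) = D*S + S = S + D*S)
R = 168 (R = 9*20 - 2*(1 + 5) = 180 - 2*6 = 180 - 12 = 168)
O = -16 (O = (32 - 28)*(-4) = 4*(-4) = -16)
(R + O)*(2962 + 682) = (168 - 16)*(2962 + 682) = 152*3644 = 553888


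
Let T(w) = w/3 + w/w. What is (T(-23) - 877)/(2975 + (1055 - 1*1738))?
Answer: -2651/6876 ≈ -0.38554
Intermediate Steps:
T(w) = 1 + w/3 (T(w) = w*(⅓) + 1 = w/3 + 1 = 1 + w/3)
(T(-23) - 877)/(2975 + (1055 - 1*1738)) = ((1 + (⅓)*(-23)) - 877)/(2975 + (1055 - 1*1738)) = ((1 - 23/3) - 877)/(2975 + (1055 - 1738)) = (-20/3 - 877)/(2975 - 683) = -2651/3/2292 = -2651/3*1/2292 = -2651/6876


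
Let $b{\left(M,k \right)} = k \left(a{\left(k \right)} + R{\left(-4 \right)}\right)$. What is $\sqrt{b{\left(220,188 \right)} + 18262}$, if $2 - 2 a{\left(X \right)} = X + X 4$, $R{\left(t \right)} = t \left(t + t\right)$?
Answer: $i \sqrt{63894} \approx 252.77 i$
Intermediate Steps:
$R{\left(t \right)} = 2 t^{2}$ ($R{\left(t \right)} = t 2 t = 2 t^{2}$)
$a{\left(X \right)} = 1 - \frac{5 X}{2}$ ($a{\left(X \right)} = 1 - \frac{X + X 4}{2} = 1 - \frac{X + 4 X}{2} = 1 - \frac{5 X}{2}$)
$b{\left(M,k \right)} = k \left(33 - \frac{5 k}{2}\right)$ ($b{\left(M,k \right)} = k \left(\left(1 - \frac{5 k}{2}\right) + 2 \left(-4\right)^{2}\right) = k \left(\left(1 - \frac{5 k}{2}\right) + 2 \cdot 16\right) = k \left(\left(1 - \frac{5 k}{2}\right) + 32\right) = k \left(33 - \frac{5 k}{2}\right)$)
$\sqrt{b{\left(220,188 \right)} + 18262} = \sqrt{\frac{1}{2} \cdot 188 \left(66 - 940\right) + 18262} = \sqrt{\frac{1}{2} \cdot 188 \left(-874\right) + 18262} = \sqrt{-82156 + 18262} = \sqrt{-63894} = i \sqrt{63894}$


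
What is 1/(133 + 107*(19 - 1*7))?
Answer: 1/1417 ≈ 0.00070572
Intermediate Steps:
1/(133 + 107*(19 - 1*7)) = 1/(133 + 107*(19 - 7)) = 1/(133 + 107*12) = 1/(133 + 1284) = 1/1417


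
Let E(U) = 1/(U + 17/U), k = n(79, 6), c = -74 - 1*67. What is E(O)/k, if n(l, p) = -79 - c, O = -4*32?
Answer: -64/508431 ≈ -0.00012588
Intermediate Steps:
c = -141 (c = -74 - 67 = -141)
O = -128
n(l, p) = 62 (n(l, p) = -79 - 1*(-141) = -79 + 141 = 62)
k = 62
E(O)/k = -128/(17 + (-128)²)/62 = -128/(17 + 16384)*(1/62) = -128/16401*(1/62) = -128*1/16401*(1/62) = -128/16401*1/62 = -64/508431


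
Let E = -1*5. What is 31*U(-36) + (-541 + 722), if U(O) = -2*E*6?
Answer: 2041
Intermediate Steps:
E = -5
U(O) = 60 (U(O) = -2*(-5)*6 = 10*6 = 60)
31*U(-36) + (-541 + 722) = 31*60 + (-541 + 722) = 1860 + 181 = 2041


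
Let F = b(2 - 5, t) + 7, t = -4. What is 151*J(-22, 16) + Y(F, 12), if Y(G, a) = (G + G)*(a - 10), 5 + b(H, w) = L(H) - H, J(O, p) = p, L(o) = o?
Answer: 2424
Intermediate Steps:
b(H, w) = -5 (b(H, w) = -5 + (H - H) = -5 + 0 = -5)
F = 2 (F = -5 + 7 = 2)
Y(G, a) = 2*G*(-10 + a) (Y(G, a) = (2*G)*(-10 + a) = 2*G*(-10 + a))
151*J(-22, 16) + Y(F, 12) = 151*16 + 2*2*(-10 + 12) = 2416 + 2*2*2 = 2416 + 8 = 2424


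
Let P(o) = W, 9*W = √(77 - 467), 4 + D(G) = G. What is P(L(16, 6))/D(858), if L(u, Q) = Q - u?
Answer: I*√390/7686 ≈ 0.0025694*I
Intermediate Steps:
D(G) = -4 + G
W = I*√390/9 (W = √(77 - 467)/9 = √(-390)/9 = (I*√390)/9 = I*√390/9 ≈ 2.1943*I)
P(o) = I*√390/9
P(L(16, 6))/D(858) = (I*√390/9)/(-4 + 858) = (I*√390/9)/854 = (I*√390/9)*(1/854) = I*√390/7686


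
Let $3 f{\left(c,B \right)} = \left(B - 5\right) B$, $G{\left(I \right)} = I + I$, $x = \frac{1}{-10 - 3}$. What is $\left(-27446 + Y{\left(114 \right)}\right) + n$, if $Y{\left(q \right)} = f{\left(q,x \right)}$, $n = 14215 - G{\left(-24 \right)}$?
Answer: $- \frac{2227905}{169} \approx -13183.0$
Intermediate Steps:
$x = - \frac{1}{13}$ ($x = \frac{1}{-13} = - \frac{1}{13} \approx -0.076923$)
$G{\left(I \right)} = 2 I$
$n = 14263$ ($n = 14215 - 2 \left(-24\right) = 14215 - -48 = 14215 + 48 = 14263$)
$f{\left(c,B \right)} = \frac{B \left(-5 + B\right)}{3}$ ($f{\left(c,B \right)} = \frac{\left(B - 5\right) B}{3} = \frac{\left(-5 + B\right) B}{3} = \frac{B \left(-5 + B\right)}{3}$)
$Y{\left(q \right)} = \frac{22}{169}$ ($Y{\left(q \right)} = \frac{1}{3} \left(- \frac{1}{13}\right) \left(-5 - \frac{1}{13}\right) = \frac{1}{3} \left(- \frac{1}{13}\right) \left(- \frac{66}{13}\right) = \frac{22}{169}$)
$\left(-27446 + Y{\left(114 \right)}\right) + n = \left(-27446 + \frac{22}{169}\right) + 14263 = - \frac{4638352}{169} + 14263 = - \frac{2227905}{169}$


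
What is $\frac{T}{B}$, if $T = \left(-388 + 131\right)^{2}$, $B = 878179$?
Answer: $\frac{66049}{878179} \approx 0.075211$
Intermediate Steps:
$T = 66049$ ($T = \left(-257\right)^{2} = 66049$)
$\frac{T}{B} = \frac{66049}{878179}$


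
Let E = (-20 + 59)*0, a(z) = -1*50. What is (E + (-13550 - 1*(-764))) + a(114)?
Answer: -12836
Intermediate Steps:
a(z) = -50
E = 0 (E = 39*0 = 0)
(E + (-13550 - 1*(-764))) + a(114) = (0 + (-13550 - 1*(-764))) - 50 = (0 + (-13550 + 764)) - 50 = (0 - 12786) - 50 = -12786 - 50 = -12836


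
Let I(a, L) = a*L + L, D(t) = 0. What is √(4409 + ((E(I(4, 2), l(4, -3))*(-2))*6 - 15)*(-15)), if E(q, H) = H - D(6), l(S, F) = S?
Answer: √5354 ≈ 73.171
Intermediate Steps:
I(a, L) = L + L*a (I(a, L) = L*a + L = L + L*a)
E(q, H) = H (E(q, H) = H - 1*0 = H + 0 = H)
√(4409 + ((E(I(4, 2), l(4, -3))*(-2))*6 - 15)*(-15)) = √(4409 + ((4*(-2))*6 - 15)*(-15)) = √(4409 + (-8*6 - 15)*(-15)) = √(4409 + (-48 - 15)*(-15)) = √(4409 - 63*(-15)) = √(4409 + 945) = √5354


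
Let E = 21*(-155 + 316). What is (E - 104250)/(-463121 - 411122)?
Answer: 100869/874243 ≈ 0.11538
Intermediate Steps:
E = 3381 (E = 21*161 = 3381)
(E - 104250)/(-463121 - 411122) = (3381 - 104250)/(-463121 - 411122) = -100869/(-874243) = -100869*(-1/874243) = 100869/874243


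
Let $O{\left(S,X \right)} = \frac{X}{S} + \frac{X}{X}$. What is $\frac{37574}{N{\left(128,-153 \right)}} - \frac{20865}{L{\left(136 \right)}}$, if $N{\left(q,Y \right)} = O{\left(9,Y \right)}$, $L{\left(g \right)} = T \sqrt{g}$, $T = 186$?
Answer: $- \frac{18787}{8} - \frac{6955 \sqrt{34}}{4216} \approx -2358.0$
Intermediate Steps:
$O{\left(S,X \right)} = 1 + \frac{X}{S}$ ($O{\left(S,X \right)} = \frac{X}{S} + 1 = 1 + \frac{X}{S}$)
$L{\left(g \right)} = 186 \sqrt{g}$
$N{\left(q,Y \right)} = 1 + \frac{Y}{9}$ ($N{\left(q,Y \right)} = \frac{9 + Y}{9} = 1 + \frac{Y}{9}$)
$\frac{37574}{N{\left(128,-153 \right)}} - \frac{20865}{L{\left(136 \right)}} = \frac{37574}{1 + \frac{1}{9} \left(-153\right)} - \frac{20865}{186 \sqrt{136}} = \frac{37574}{1 - 17} - \frac{20865}{186 \cdot 2 \sqrt{34}} = \frac{37574}{-16} - \frac{20865}{372 \sqrt{34}} = 37574 \left(- \frac{1}{16}\right) - 20865 \frac{\sqrt{34}}{12648} = - \frac{18787}{8} - \frac{6955 \sqrt{34}}{4216}$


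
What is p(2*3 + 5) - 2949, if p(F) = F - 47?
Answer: -2985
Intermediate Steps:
p(F) = -47 + F
p(2*3 + 5) - 2949 = (-47 + (2*3 + 5)) - 2949 = (-47 + (6 + 5)) - 2949 = (-47 + 11) - 2949 = -36 - 2949 = -2985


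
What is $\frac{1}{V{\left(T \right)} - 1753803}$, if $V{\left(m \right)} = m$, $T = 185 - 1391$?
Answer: $- \frac{1}{1755009} \approx -5.698 \cdot 10^{-7}$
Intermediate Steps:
$T = -1206$ ($T = 185 - 1391 = -1206$)
$\frac{1}{V{\left(T \right)} - 1753803} = \frac{1}{-1206 - 1753803} = \frac{1}{-1755009} = - \frac{1}{1755009}$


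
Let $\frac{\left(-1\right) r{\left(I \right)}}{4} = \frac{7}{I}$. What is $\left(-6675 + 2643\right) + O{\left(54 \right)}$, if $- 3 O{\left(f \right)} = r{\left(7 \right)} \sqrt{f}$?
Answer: $-4032 + 4 \sqrt{6} \approx -4022.2$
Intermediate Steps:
$r{\left(I \right)} = - \frac{28}{I}$ ($r{\left(I \right)} = - 4 \frac{7}{I} = - \frac{28}{I}$)
$O{\left(f \right)} = \frac{4 \sqrt{f}}{3}$ ($O{\left(f \right)} = - \frac{- \frac{28}{7} \sqrt{f}}{3} = - \frac{\left(-28\right) \frac{1}{7} \sqrt{f}}{3} = - \frac{\left(-4\right) \sqrt{f}}{3} = \frac{4 \sqrt{f}}{3}$)
$\left(-6675 + 2643\right) + O{\left(54 \right)} = \left(-6675 + 2643\right) + \frac{4 \sqrt{54}}{3} = -4032 + \frac{4 \cdot 3 \sqrt{6}}{3} = -4032 + 4 \sqrt{6}$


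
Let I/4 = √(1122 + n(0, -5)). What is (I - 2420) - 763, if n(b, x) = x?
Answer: -3183 + 4*√1117 ≈ -3049.3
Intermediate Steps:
I = 4*√1117 (I = 4*√(1122 - 5) = 4*√1117 ≈ 133.69)
(I - 2420) - 763 = (4*√1117 - 2420) - 763 = (-2420 + 4*√1117) - 763 = -3183 + 4*√1117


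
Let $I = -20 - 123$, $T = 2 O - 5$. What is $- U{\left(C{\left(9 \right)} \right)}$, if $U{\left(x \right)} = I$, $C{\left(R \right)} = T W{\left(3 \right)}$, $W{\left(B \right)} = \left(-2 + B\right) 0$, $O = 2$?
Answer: $143$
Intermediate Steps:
$T = -1$ ($T = 2 \cdot 2 - 5 = 4 - 5 = -1$)
$W{\left(B \right)} = 0$
$C{\left(R \right)} = 0$ ($C{\left(R \right)} = \left(-1\right) 0 = 0$)
$I = -143$ ($I = -20 - 123 = -143$)
$U{\left(x \right)} = -143$
$- U{\left(C{\left(9 \right)} \right)} = \left(-1\right) \left(-143\right) = 143$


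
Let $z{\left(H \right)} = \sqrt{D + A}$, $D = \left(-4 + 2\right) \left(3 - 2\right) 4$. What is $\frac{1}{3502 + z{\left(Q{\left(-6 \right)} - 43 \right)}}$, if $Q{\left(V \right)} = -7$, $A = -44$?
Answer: $\frac{1751}{6132028} - \frac{i \sqrt{13}}{6132028} \approx 0.00028555 - 5.8799 \cdot 10^{-7} i$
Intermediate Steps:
$D = -8$ ($D = \left(-2\right) 1 \cdot 4 = \left(-2\right) 4 = -8$)
$z{\left(H \right)} = 2 i \sqrt{13}$ ($z{\left(H \right)} = \sqrt{-8 - 44} = \sqrt{-52} = 2 i \sqrt{13}$)
$\frac{1}{3502 + z{\left(Q{\left(-6 \right)} - 43 \right)}} = \frac{1}{3502 + 2 i \sqrt{13}}$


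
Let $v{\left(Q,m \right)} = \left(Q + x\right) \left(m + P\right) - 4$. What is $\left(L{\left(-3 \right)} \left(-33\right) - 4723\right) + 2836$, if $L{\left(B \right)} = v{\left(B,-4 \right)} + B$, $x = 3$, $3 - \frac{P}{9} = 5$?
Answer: $-1656$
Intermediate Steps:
$P = -18$ ($P = 27 - 45 = -18$)
$v{\left(Q,m \right)} = -4 + \left(-18 + m\right) \left(3 + Q\right)$ ($v{\left(Q,m \right)} = \left(Q + 3\right) \left(m - 18\right) - 4 = \left(3 + Q\right) \left(-18 + m\right) - 4 = \left(-18 + m\right) \left(3 + Q\right) - 4 = -4 + \left(-18 + m\right) \left(3 + Q\right)$)
$L{\left(B \right)} = -70 - 21 B$ ($L{\left(B \right)} = \left(-58 - 18 B + 3 \left(-4\right) + B \left(-4\right)\right) + B = \left(-58 - 18 B - 12 - 4 B\right) + B = \left(-70 - 22 B\right) + B = -70 - 21 B$)
$\left(L{\left(-3 \right)} \left(-33\right) - 4723\right) + 2836 = \left(\left(-70 - -63\right) \left(-33\right) - 4723\right) + 2836 = \left(\left(-70 + 63\right) \left(-33\right) - 4723\right) + 2836 = \left(\left(-7\right) \left(-33\right) - 4723\right) + 2836 = \left(231 - 4723\right) + 2836 = -4492 + 2836 = -1656$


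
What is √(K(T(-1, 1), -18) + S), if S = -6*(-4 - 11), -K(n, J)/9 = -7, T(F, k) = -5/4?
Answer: 3*√17 ≈ 12.369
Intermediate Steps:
T(F, k) = -5/4 (T(F, k) = -5*¼ = -5/4)
K(n, J) = 63 (K(n, J) = -9*(-7) = 63)
S = 90 (S = -6*(-15) = 90)
√(K(T(-1, 1), -18) + S) = √(63 + 90) = √153 = 3*√17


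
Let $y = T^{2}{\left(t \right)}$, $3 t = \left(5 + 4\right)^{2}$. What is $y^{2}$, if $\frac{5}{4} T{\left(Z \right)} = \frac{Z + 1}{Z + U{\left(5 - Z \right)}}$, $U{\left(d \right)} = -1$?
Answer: $\frac{9834496}{17850625} \approx 0.55093$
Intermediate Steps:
$t = 27$ ($t = \frac{\left(5 + 4\right)^{2}}{3} = \frac{9^{2}}{3} = \frac{1}{3} \cdot 81 = 27$)
$T{\left(Z \right)} = \frac{4 \left(1 + Z\right)}{5 \left(-1 + Z\right)}$ ($T{\left(Z \right)} = \frac{4 \frac{Z + 1}{Z - 1}}{5} = \frac{4 \frac{1 + Z}{-1 + Z}}{5} = \frac{4 \left(1 + Z\right)}{5 \left(-1 + Z\right)}$)
$y = \frac{3136}{4225}$ ($y = \left(\frac{4 \left(1 + 27\right)}{5 \left(-1 + 27\right)}\right)^{2} = \left(\frac{4}{5} \cdot \frac{1}{26} \cdot 28\right)^{2} = \left(\frac{56}{65}\right)^{2} = \frac{3136}{4225} \approx 0.74225$)
$y^{2} = \left(\frac{3136}{4225}\right)^{2} = \frac{9834496}{17850625}$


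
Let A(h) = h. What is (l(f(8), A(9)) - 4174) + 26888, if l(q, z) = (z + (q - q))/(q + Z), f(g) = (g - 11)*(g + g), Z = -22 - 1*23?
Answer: 704131/31 ≈ 22714.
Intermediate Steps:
Z = -45 (Z = -22 - 23 = -45)
f(g) = 2*g*(-11 + g) (f(g) = (-11 + g)*(2*g) = 2*g*(-11 + g))
l(q, z) = z/(-45 + q) (l(q, z) = (z + (q - q))/(q - 45) = (z + 0)/(-45 + q) = z/(-45 + q))
(l(f(8), A(9)) - 4174) + 26888 = (9/(-45 + 2*8*(-11 + 8)) - 4174) + 26888 = (9/(-45 + 2*8*(-3)) - 4174) + 26888 = (9/(-45 - 48) - 4174) + 26888 = (9/(-93) - 4174) + 26888 = (9*(-1/93) - 4174) + 26888 = (-3/31 - 4174) + 26888 = -129397/31 + 26888 = 704131/31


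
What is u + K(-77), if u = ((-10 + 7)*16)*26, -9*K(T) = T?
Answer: -11155/9 ≈ -1239.4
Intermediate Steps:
K(T) = -T/9
u = -1248 (u = -3*16*26 = -48*26 = -1248)
u + K(-77) = -1248 - ⅑*(-77) = -1248 + 77/9 = -11155/9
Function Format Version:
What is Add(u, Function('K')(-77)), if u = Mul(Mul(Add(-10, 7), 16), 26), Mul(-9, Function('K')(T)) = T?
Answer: Rational(-11155, 9) ≈ -1239.4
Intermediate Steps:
Function('K')(T) = Mul(Rational(-1, 9), T)
u = -1248 (u = Mul(Mul(-3, 16), 26) = Mul(-48, 26) = -1248)
Add(u, Function('K')(-77)) = Add(-1248, Mul(Rational(-1, 9), -77)) = Add(-1248, Rational(77, 9)) = Rational(-11155, 9)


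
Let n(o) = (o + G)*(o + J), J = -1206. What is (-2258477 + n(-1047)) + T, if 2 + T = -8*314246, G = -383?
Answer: -1550657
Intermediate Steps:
n(o) = (-1206 + o)*(-383 + o) (n(o) = (o - 383)*(o - 1206) = (-383 + o)*(-1206 + o) = (-1206 + o)*(-383 + o))
T = -2513970 (T = -2 - 8*314246 = -2 - 2513968 = -2513970)
(-2258477 + n(-1047)) + T = (-2258477 + (461898 + (-1047)² - 1589*(-1047))) - 2513970 = (-2258477 + (461898 + 1096209 + 1663683)) - 2513970 = (-2258477 + 3221790) - 2513970 = 963313 - 2513970 = -1550657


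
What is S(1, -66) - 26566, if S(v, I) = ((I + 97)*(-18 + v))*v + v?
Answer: -27092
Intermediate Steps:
S(v, I) = v + v*(-18 + v)*(97 + I) (S(v, I) = ((97 + I)*(-18 + v))*v + v = ((-18 + v)*(97 + I))*v + v = v*(-18 + v)*(97 + I) + v = v + v*(-18 + v)*(97 + I))
S(1, -66) - 26566 = 1*(-1745 - 18*(-66) + 97*1 - 66*1) - 26566 = 1*(-1745 + 1188 + 97 - 66) - 26566 = 1*(-526) - 26566 = -526 - 26566 = -27092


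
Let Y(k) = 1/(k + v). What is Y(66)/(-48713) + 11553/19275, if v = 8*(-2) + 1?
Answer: 9567275488/15962032275 ≈ 0.59938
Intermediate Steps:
v = -15 (v = -16 + 1 = -15)
Y(k) = 1/(-15 + k) (Y(k) = 1/(k - 15) = 1/(-15 + k))
Y(66)/(-48713) + 11553/19275 = 1/((-15 + 66)*(-48713)) + 11553/19275 = -1/48713/51 + 11553*(1/19275) = (1/51)*(-1/48713) + 3851/6425 = -1/2484363 + 3851/6425 = 9567275488/15962032275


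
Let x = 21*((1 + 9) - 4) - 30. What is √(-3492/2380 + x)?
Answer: √33466965/595 ≈ 9.7228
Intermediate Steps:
x = 96 (x = 21*(10 - 4) - 30 = 21*6 - 30 = 126 - 30 = 96)
√(-3492/2380 + x) = √(-3492/2380 + 96) = √(-3492*1/2380 + 96) = √(-873/595 + 96) = √(56247/595) = √33466965/595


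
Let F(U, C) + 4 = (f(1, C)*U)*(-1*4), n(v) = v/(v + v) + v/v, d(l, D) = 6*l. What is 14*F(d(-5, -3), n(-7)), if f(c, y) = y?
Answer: 2464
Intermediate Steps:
n(v) = 3/2 (n(v) = v/((2*v)) + 1 = v*(1/(2*v)) + 1 = ½ + 1 = 3/2)
F(U, C) = -4 - 4*C*U (F(U, C) = -4 + (C*U)*(-1*4) = -4 + (C*U)*(-4) = -4 - 4*C*U)
14*F(d(-5, -3), n(-7)) = 14*(-4 - 4*3/2*6*(-5)) = 14*(-4 - 4*3/2*(-30)) = 14*(-4 + 180) = 14*176 = 2464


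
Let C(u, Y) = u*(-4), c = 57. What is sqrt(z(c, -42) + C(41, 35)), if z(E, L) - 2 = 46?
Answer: 2*I*sqrt(29) ≈ 10.77*I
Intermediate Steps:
z(E, L) = 48 (z(E, L) = 2 + 46 = 48)
C(u, Y) = -4*u
sqrt(z(c, -42) + C(41, 35)) = sqrt(48 - 4*41) = sqrt(48 - 164) = sqrt(-116) = 2*I*sqrt(29)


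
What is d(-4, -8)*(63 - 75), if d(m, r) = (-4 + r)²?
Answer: -1728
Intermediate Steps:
d(-4, -8)*(63 - 75) = (-4 - 8)²*(63 - 75) = (-12)²*(-12) = 144*(-12) = -1728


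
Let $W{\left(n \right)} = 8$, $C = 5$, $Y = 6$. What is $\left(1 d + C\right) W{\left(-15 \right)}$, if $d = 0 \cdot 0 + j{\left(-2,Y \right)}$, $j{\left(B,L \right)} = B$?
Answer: $24$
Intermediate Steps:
$d = -2$ ($d = 0 \cdot 0 - 2 = 0 - 2 = -2$)
$\left(1 d + C\right) W{\left(-15 \right)} = \left(1 \left(-2\right) + 5\right) 8 = \left(-2 + 5\right) 8 = 3 \cdot 8 = 24$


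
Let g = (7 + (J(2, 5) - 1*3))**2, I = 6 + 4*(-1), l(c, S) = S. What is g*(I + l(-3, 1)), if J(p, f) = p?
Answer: 108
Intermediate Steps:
I = 2 (I = 6 - 4 = 2)
g = 36 (g = (7 + (2 - 1*3))**2 = (7 + (2 - 3))**2 = (7 - 1)**2 = 6**2 = 36)
g*(I + l(-3, 1)) = 36*(2 + 1) = 36*3 = 108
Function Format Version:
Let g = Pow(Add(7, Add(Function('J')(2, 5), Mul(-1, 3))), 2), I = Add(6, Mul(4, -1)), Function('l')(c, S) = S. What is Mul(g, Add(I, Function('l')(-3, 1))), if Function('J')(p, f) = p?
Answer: 108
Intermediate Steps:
I = 2 (I = Add(6, -4) = 2)
g = 36 (g = Pow(Add(7, Add(2, Mul(-1, 3))), 2) = Pow(Add(7, Add(2, -3)), 2) = Pow(Add(7, -1), 2) = Pow(6, 2) = 36)
Mul(g, Add(I, Function('l')(-3, 1))) = Mul(36, Add(2, 1)) = Mul(36, 3) = 108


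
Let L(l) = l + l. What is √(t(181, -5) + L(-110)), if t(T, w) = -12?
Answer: 2*I*√58 ≈ 15.232*I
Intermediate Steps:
L(l) = 2*l
√(t(181, -5) + L(-110)) = √(-12 + 2*(-110)) = √(-12 - 220) = √(-232) = 2*I*√58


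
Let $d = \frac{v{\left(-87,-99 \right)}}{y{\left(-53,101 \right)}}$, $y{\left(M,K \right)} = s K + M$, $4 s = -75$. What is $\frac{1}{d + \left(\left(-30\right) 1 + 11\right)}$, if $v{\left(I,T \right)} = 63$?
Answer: $- \frac{7787}{148205} \approx -0.052542$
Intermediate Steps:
$s = - \frac{75}{4}$ ($s = \frac{1}{4} \left(-75\right) = - \frac{75}{4} \approx -18.75$)
$y{\left(M,K \right)} = M - \frac{75 K}{4}$ ($y{\left(M,K \right)} = - \frac{75 K}{4} + M = M - \frac{75 K}{4}$)
$d = - \frac{252}{7787}$ ($d = \frac{63}{-53 - \frac{7575}{4}} = \frac{63}{- \frac{7787}{4}} = 63 \left(- \frac{4}{7787}\right) = - \frac{252}{7787} \approx -0.032362$)
$\frac{1}{d + \left(\left(-30\right) 1 + 11\right)} = \frac{1}{- \frac{252}{7787} + \left(\left(-30\right) 1 + 11\right)} = \frac{1}{- \frac{252}{7787} + \left(-30 + 11\right)} = \frac{1}{- \frac{252}{7787} - 19} = \frac{1}{- \frac{148205}{7787}} = - \frac{7787}{148205}$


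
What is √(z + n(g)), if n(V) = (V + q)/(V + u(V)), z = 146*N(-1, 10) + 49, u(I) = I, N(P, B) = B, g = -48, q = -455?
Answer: 17*√3018/24 ≈ 38.913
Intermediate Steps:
z = 1509 (z = 146*10 + 49 = 1460 + 49 = 1509)
n(V) = (-455 + V)/(2*V) (n(V) = (V - 455)/(V + V) = (-455 + V)/((2*V)) = (-455 + V)*(1/(2*V)) = (-455 + V)/(2*V))
√(z + n(g)) = √(1509 + (½)*(-455 - 48)/(-48)) = √(1509 + (½)*(-1/48)*(-503)) = √(1509 + 503/96) = √(145367/96) = 17*√3018/24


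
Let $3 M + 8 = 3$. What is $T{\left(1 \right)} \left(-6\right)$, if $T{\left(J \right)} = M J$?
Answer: $10$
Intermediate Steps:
$M = - \frac{5}{3}$ ($M = - \frac{8}{3} + \frac{1}{3} \cdot 3 = - \frac{8}{3} + 1 = - \frac{5}{3} \approx -1.6667$)
$T{\left(J \right)} = - \frac{5 J}{3}$
$T{\left(1 \right)} \left(-6\right) = \left(- \frac{5}{3}\right) 1 \left(-6\right) = \left(- \frac{5}{3}\right) \left(-6\right) = 10$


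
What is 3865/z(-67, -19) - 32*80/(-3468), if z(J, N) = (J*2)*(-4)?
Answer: 3693995/464712 ≈ 7.9490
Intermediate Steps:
z(J, N) = -8*J (z(J, N) = (2*J)*(-4) = -8*J)
3865/z(-67, -19) - 32*80/(-3468) = 3865/((-8*(-67))) - 32*80/(-3468) = 3865/536 - 2560*(-1/3468) = 3865*(1/536) + 640/867 = 3865/536 + 640/867 = 3693995/464712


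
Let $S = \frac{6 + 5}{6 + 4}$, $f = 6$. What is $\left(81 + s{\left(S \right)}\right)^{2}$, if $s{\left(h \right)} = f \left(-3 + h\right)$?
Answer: $\frac{121104}{25} \approx 4844.2$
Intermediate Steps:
$S = \frac{11}{10} \approx 1.1$
$s{\left(h \right)} = -18 + 6 h$ ($s{\left(h \right)} = 6 \left(-3 + h\right) = -18 + 6 h$)
$\left(81 + s{\left(S \right)}\right)^{2} = \left(81 + \left(-18 + 6 \cdot \frac{11}{10}\right)\right)^{2} = \left(81 + \left(-18 + \frac{33}{5}\right)\right)^{2} = \left(81 - \frac{57}{5}\right)^{2} = \left(\frac{348}{5}\right)^{2} = \frac{121104}{25}$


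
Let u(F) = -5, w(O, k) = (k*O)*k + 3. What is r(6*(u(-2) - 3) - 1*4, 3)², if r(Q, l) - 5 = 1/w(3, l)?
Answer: 22801/900 ≈ 25.334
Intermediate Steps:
w(O, k) = 3 + O*k² (w(O, k) = (O*k)*k + 3 = O*k² + 3 = 3 + O*k²)
r(Q, l) = 5 + 1/(3 + 3*l²)
r(6*(u(-2) - 3) - 1*4, 3)² = ((16 + 15*3²)/(3*(1 + 3²)))² = ((16 + 15*9)/(3*(1 + 9)))² = ((⅓)*(16 + 135)/10)² = ((⅓)*(⅒)*151)² = (151/30)² = 22801/900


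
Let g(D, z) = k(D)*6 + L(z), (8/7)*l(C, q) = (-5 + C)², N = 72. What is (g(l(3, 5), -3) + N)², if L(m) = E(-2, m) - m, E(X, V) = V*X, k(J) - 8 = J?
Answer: 22500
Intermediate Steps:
l(C, q) = 7*(-5 + C)²/8
k(J) = 8 + J
L(m) = -3*m (L(m) = m*(-2) - m = -2*m - m = -3*m)
g(D, z) = 48 - 3*z + 6*D (g(D, z) = (8 + D)*6 - 3*z = (48 + 6*D) - 3*z = 48 - 3*z + 6*D)
(g(l(3, 5), -3) + N)² = ((48 - 3*(-3) + 6*(7*(-5 + 3)²/8)) + 72)² = ((48 + 9 + 6*((7/8)*(-2)²)) + 72)² = ((48 + 9 + 6*((7/8)*4)) + 72)² = ((48 + 9 + 6*(7/2)) + 72)² = ((48 + 9 + 21) + 72)² = (78 + 72)² = 150² = 22500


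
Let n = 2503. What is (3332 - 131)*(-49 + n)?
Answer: 7855254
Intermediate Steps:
(3332 - 131)*(-49 + n) = (3332 - 131)*(-49 + 2503) = 3201*2454 = 7855254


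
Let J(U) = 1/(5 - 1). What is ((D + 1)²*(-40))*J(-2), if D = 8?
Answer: -810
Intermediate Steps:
J(U) = ¼ (J(U) = 1/4 = ¼)
((D + 1)²*(-40))*J(-2) = ((8 + 1)²*(-40))*(¼) = (9²*(-40))*(¼) = (81*(-40))*(¼) = -3240*¼ = -810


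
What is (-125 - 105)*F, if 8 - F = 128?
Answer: 27600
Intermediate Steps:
F = -120 (F = 8 - 1*128 = 8 - 128 = -120)
(-125 - 105)*F = (-125 - 105)*(-120) = -230*(-120) = 27600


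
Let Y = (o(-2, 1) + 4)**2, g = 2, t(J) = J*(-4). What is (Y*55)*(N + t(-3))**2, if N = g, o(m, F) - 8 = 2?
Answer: 2112880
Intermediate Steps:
t(J) = -4*J
o(m, F) = 10 (o(m, F) = 8 + 2 = 10)
N = 2
Y = 196 (Y = (10 + 4)**2 = 14**2 = 196)
(Y*55)*(N + t(-3))**2 = (196*55)*(2 - 4*(-3))**2 = 10780*(2 + 12)**2 = 10780*14**2 = 10780*196 = 2112880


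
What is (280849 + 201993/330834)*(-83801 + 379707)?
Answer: 4582331274176409/55139 ≈ 8.3105e+10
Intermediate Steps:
(280849 + 201993/330834)*(-83801 + 379707) = (280849 + 201993*(1/330834))*295906 = (280849 + 67331/110278)*295906 = (30971533353/110278)*295906 = 4582331274176409/55139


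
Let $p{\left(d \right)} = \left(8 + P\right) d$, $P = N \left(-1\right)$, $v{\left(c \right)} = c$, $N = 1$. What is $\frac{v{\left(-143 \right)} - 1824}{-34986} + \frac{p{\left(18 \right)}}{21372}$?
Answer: $\frac{276470}{4450719} \approx 0.062118$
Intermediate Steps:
$P = -1$ ($P = 1 \left(-1\right) = -1$)
$p{\left(d \right)} = 7 d$ ($p{\left(d \right)} = \left(8 - 1\right) d = 7 d$)
$\frac{v{\left(-143 \right)} - 1824}{-34986} + \frac{p{\left(18 \right)}}{21372} = \frac{-143 - 1824}{-34986} + \frac{7 \cdot 18}{21372} = \left(-1967\right) \left(- \frac{1}{34986}\right) + 126 \cdot \frac{1}{21372} = \frac{281}{4998} + \frac{21}{3562} = \frac{276470}{4450719}$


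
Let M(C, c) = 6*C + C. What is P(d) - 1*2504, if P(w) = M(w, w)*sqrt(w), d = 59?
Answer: -2504 + 413*sqrt(59) ≈ 668.31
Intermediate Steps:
M(C, c) = 7*C
P(w) = 7*w**(3/2) (P(w) = (7*w)*sqrt(w) = 7*w**(3/2))
P(d) - 1*2504 = 7*59**(3/2) - 1*2504 = 7*(59*sqrt(59)) - 2504 = 413*sqrt(59) - 2504 = -2504 + 413*sqrt(59)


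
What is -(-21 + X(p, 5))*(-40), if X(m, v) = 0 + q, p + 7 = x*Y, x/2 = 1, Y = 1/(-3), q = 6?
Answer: -600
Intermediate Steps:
Y = -⅓ ≈ -0.33333
x = 2 (x = 2*1 = 2)
p = -23/3 (p = -7 + 2*(-⅓) = -7 - ⅔ = -23/3 ≈ -7.6667)
X(m, v) = 6 (X(m, v) = 0 + 6 = 6)
-(-21 + X(p, 5))*(-40) = -(-21 + 6)*(-40) = -(-15)*(-40) = -1*600 = -600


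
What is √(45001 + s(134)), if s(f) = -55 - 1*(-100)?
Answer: √45046 ≈ 212.24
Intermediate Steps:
s(f) = 45 (s(f) = -55 + 100 = 45)
√(45001 + s(134)) = √(45001 + 45) = √45046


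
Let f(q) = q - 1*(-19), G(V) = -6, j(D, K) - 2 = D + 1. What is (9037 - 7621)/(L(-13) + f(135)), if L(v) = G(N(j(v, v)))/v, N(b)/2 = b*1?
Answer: 2301/251 ≈ 9.1673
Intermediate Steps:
j(D, K) = 3 + D (j(D, K) = 2 + (D + 1) = 2 + (1 + D) = 3 + D)
N(b) = 2*b (N(b) = 2*(b*1) = 2*b)
f(q) = 19 + q (f(q) = q + 19 = 19 + q)
L(v) = -6/v
(9037 - 7621)/(L(-13) + f(135)) = (9037 - 7621)/(-6/(-13) + (19 + 135)) = 1416/(-6*(-1/13) + 154) = 1416/(6/13 + 154) = 1416/(2008/13) = 1416*(13/2008) = 2301/251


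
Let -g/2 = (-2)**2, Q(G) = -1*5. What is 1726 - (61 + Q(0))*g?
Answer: 2174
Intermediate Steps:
Q(G) = -5
g = -8 (g = -2*(-2)**2 = -2*4 = -8)
1726 - (61 + Q(0))*g = 1726 - (61 - 5)*(-8) = 1726 - 56*(-8) = 1726 - 1*(-448) = 1726 + 448 = 2174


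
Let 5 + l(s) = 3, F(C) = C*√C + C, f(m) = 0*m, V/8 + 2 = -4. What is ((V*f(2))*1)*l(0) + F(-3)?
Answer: -3 - 3*I*√3 ≈ -3.0 - 5.1962*I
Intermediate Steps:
V = -48 (V = -16 + 8*(-4) = -16 - 32 = -48)
f(m) = 0
F(C) = C + C^(3/2) (F(C) = C^(3/2) + C = C + C^(3/2))
l(s) = -2 (l(s) = -5 + 3 = -2)
((V*f(2))*1)*l(0) + F(-3) = (-48*0*1)*(-2) + (-3 + (-3)^(3/2)) = (0*1)*(-2) + (-3 - 3*I*√3) = 0*(-2) + (-3 - 3*I*√3) = 0 + (-3 - 3*I*√3) = -3 - 3*I*√3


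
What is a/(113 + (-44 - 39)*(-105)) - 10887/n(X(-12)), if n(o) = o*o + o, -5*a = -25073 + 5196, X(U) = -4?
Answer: -20013069/22070 ≈ -906.80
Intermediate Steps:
a = 19877/5 (a = -(-25073 + 5196)/5 = -⅕*(-19877) = 19877/5 ≈ 3975.4)
n(o) = o + o² (n(o) = o² + o = o + o²)
a/(113 + (-44 - 39)*(-105)) - 10887/n(X(-12)) = 19877/(5*(113 + (-44 - 39)*(-105))) - 10887*(-1/(4*(1 - 4))) = 19877/(5*(113 - 83*(-105))) - 10887/((-4*(-3))) = 19877/(5*(113 + 8715)) - 10887/12 = (19877/5)/8828 - 10887*1/12 = (19877/5)*(1/8828) - 3629/4 = 19877/44140 - 3629/4 = -20013069/22070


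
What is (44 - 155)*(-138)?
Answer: 15318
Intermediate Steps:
(44 - 155)*(-138) = -111*(-138) = 15318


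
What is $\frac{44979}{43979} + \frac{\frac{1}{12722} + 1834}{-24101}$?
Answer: $\frac{12765018037767}{13484529696638} \approx 0.94664$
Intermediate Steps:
$\frac{44979}{43979} + \frac{\frac{1}{12722} + 1834}{-24101} = 44979 \cdot \frac{1}{43979} + \left(\frac{1}{12722} + 1834\right) \left(- \frac{1}{24101}\right) = \frac{44979}{43979} + \frac{23332149}{12722} \left(- \frac{1}{24101}\right) = \frac{44979}{43979} - \frac{23332149}{306612922} = \frac{12765018037767}{13484529696638}$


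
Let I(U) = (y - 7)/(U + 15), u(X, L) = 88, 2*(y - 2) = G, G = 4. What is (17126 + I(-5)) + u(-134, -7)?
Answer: 172137/10 ≈ 17214.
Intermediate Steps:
y = 4 (y = 2 + (½)*4 = 2 + 2 = 4)
I(U) = -3/(15 + U) (I(U) = (4 - 7)/(U + 15) = -3/(15 + U))
(17126 + I(-5)) + u(-134, -7) = (17126 - 3/(15 - 5)) + 88 = (17126 - 3/10) + 88 = 171257/10 + 88 = 172137/10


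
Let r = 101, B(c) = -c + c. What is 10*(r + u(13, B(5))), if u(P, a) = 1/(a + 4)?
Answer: 2025/2 ≈ 1012.5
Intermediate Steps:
B(c) = 0
u(P, a) = 1/(4 + a)
10*(r + u(13, B(5))) = 10*(101 + 1/(4 + 0)) = 10*(101 + 1/4) = 10*(101 + ¼) = 10*(405/4) = 2025/2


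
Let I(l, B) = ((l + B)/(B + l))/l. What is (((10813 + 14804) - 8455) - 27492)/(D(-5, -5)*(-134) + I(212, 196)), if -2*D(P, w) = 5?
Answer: -2189960/71021 ≈ -30.835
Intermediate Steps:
D(P, w) = -5/2 (D(P, w) = -½*5 = -5/2)
I(l, B) = 1/l (I(l, B) = ((B + l)/(B + l))/l = 1/l)
(((10813 + 14804) - 8455) - 27492)/(D(-5, -5)*(-134) + I(212, 196)) = (((10813 + 14804) - 8455) - 27492)/(-5/2*(-134) + 1/212) = ((25617 - 8455) - 27492)/(335 + 1/212) = (17162 - 27492)/(71021/212) = -10330*212/71021 = -2189960/71021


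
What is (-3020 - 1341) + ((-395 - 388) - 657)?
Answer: -5801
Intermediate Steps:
(-3020 - 1341) + ((-395 - 388) - 657) = -4361 + (-783 - 657) = -4361 - 1440 = -5801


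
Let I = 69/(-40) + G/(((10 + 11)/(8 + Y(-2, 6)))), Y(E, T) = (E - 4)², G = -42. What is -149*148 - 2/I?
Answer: -79144548/3589 ≈ -22052.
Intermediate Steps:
Y(E, T) = (-4 + E)²
I = -3589/40 (I = 69/(-40) - 42*(8 + (-4 - 2)²)/(10 + 11) = 69*(-1/40) - 42/(21/(8 + (-6)²)) = -69/40 - 42/(21/(8 + 36)) = -69/40 - 42/(21/44) = -69/40 - 42/(21*(1/44)) = -69/40 - 42/21/44 = -69/40 - 42*44/21 = -69/40 - 88 = -3589/40 ≈ -89.725)
-149*148 - 2/I = -149*148 - 2/(-3589/40) = -22052 - 2*(-40/3589) = -22052 + 80/3589 = -79144548/3589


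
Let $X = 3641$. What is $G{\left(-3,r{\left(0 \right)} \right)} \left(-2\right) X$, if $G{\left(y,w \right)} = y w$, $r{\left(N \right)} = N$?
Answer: $0$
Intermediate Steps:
$G{\left(y,w \right)} = w y$
$G{\left(-3,r{\left(0 \right)} \right)} \left(-2\right) X = 0 \left(-3\right) \left(-2\right) 3641 = 0 \left(-2\right) 3641 = 0 \cdot 3641 = 0$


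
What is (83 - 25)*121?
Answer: 7018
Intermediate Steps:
(83 - 25)*121 = 58*121 = 7018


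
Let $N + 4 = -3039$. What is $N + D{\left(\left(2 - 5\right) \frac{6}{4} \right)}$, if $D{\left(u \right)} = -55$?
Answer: $-3098$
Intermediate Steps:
$N = -3043$ ($N = -4 - 3039 = -3043$)
$N + D{\left(\left(2 - 5\right) \frac{6}{4} \right)} = -3043 - 55 = -3098$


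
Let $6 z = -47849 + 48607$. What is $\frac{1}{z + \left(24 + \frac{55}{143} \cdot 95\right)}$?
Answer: $\frac{39}{7288} \approx 0.0053513$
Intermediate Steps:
$z = \frac{379}{3}$ ($z = \frac{-47849 + 48607}{6} = \frac{1}{6} \cdot 758 = \frac{379}{3} \approx 126.33$)
$\frac{1}{z + \left(24 + \frac{55}{143} \cdot 95\right)} = \frac{1}{\frac{379}{3} + \left(24 + \frac{55}{143} \cdot 95\right)} = \frac{1}{\frac{379}{3} + \left(24 + 55 \cdot \frac{1}{143} \cdot 95\right)} = \frac{1}{\frac{379}{3} + \left(24 + \frac{5}{13} \cdot 95\right)} = \frac{1}{\frac{379}{3} + \left(24 + \frac{475}{13}\right)} = \frac{1}{\frac{379}{3} + \frac{787}{13}} = \frac{1}{\frac{7288}{39}} = \frac{39}{7288}$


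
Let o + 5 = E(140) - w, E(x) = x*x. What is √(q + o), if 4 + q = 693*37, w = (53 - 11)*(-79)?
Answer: 5*√1942 ≈ 220.34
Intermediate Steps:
E(x) = x²
w = -3318 (w = 42*(-79) = -3318)
q = 25637 (q = -4 + 693*37 = -4 + 25641 = 25637)
o = 22913 (o = -5 + (140² - 1*(-3318)) = -5 + (19600 + 3318) = -5 + 22918 = 22913)
√(q + o) = √(25637 + 22913) = √48550 = 5*√1942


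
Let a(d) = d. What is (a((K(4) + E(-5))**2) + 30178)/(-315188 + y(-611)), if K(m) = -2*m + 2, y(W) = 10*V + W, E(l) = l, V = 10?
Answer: -30299/315699 ≈ -0.095974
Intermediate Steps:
y(W) = 100 + W (y(W) = 10*10 + W = 100 + W)
K(m) = 2 - 2*m
(a((K(4) + E(-5))**2) + 30178)/(-315188 + y(-611)) = (((2 - 2*4) - 5)**2 + 30178)/(-315188 + (100 - 611)) = (((2 - 8) - 5)**2 + 30178)/(-315188 - 511) = ((-6 - 5)**2 + 30178)/(-315699) = ((-11)**2 + 30178)*(-1/315699) = (121 + 30178)*(-1/315699) = 30299*(-1/315699) = -30299/315699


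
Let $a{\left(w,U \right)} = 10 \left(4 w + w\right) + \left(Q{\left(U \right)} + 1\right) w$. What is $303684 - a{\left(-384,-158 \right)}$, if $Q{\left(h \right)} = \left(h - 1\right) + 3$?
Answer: $263364$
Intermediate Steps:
$Q{\left(h \right)} = 2 + h$ ($Q{\left(h \right)} = \left(-1 + h\right) + 3 = 2 + h$)
$a{\left(w,U \right)} = 50 w + w \left(3 + U\right)$ ($a{\left(w,U \right)} = 10 \left(4 w + w\right) + \left(\left(2 + U\right) + 1\right) w = 10 \cdot 5 w + \left(3 + U\right) w = 50 w + w \left(3 + U\right)$)
$303684 - a{\left(-384,-158 \right)} = 303684 - - 384 \left(53 - 158\right) = 303684 - \left(-384\right) \left(-105\right) = 303684 - 40320 = 263364$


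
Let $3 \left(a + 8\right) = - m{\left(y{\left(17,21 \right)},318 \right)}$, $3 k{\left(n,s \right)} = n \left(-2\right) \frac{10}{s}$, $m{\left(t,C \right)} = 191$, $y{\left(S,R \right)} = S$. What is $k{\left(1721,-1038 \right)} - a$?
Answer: $\frac{128795}{1557} \approx 82.72$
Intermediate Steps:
$k{\left(n,s \right)} = - \frac{20 n}{3 s}$ ($k{\left(n,s \right)} = \frac{n \left(-2\right) \frac{10}{s}}{3} = \frac{- 2 n \frac{10}{s}}{3} = \frac{\left(-20\right) n \frac{1}{s}}{3} = - \frac{20 n}{3 s}$)
$a = - \frac{215}{3}$ ($a = -8 + \frac{\left(-1\right) 191}{3} = -8 + \frac{1}{3} \left(-191\right) = -8 - \frac{191}{3} = - \frac{215}{3} \approx -71.667$)
$k{\left(1721,-1038 \right)} - a = \left(- \frac{20}{3}\right) 1721 \frac{1}{-1038} - - \frac{215}{3} = \left(- \frac{20}{3}\right) 1721 \left(- \frac{1}{1038}\right) + \frac{215}{3} = \frac{17210}{1557} + \frac{215}{3} = \frac{128795}{1557}$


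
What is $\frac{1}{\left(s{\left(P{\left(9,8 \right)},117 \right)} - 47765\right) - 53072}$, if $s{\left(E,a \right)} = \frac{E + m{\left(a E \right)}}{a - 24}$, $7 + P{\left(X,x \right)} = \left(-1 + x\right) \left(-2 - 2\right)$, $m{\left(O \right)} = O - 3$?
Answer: $- \frac{93}{9381974} \approx -9.9126 \cdot 10^{-6}$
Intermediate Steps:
$m{\left(O \right)} = -3 + O$
$P{\left(X,x \right)} = -3 - 4 x$ ($P{\left(X,x \right)} = -7 + \left(-1 + x\right) \left(-2 - 2\right) = -7 + \left(-1 + x\right) \left(-4\right) = -7 - \left(-4 + 4 x\right) = -3 - 4 x$)
$s{\left(E,a \right)} = \frac{-3 + E + E a}{-24 + a}$ ($s{\left(E,a \right)} = \frac{E + \left(-3 + a E\right)}{a - 24} = \frac{E + \left(-3 + E a\right)}{-24 + a} = \frac{-3 + E + E a}{-24 + a}$)
$\frac{1}{\left(s{\left(P{\left(9,8 \right)},117 \right)} - 47765\right) - 53072} = \frac{1}{\left(\frac{-3 - 35 + \left(-3 - 32\right) 117}{-24 + 117} - 47765\right) - 53072} = \frac{1}{\left(\frac{-3 - 35 + \left(-3 - 32\right) 117}{93} - 47765\right) - 53072} = \frac{1}{\left(\frac{-3 - 35 - 4095}{93} - 47765\right) - 53072} = \frac{1}{\left(\frac{1}{93} \left(-4133\right) - 47765\right) - 53072} = \frac{1}{\left(- \frac{4133}{93} - 47765\right) - 53072} = \frac{1}{- \frac{4446278}{93} - 53072} = \frac{1}{- \frac{9381974}{93}} = - \frac{93}{9381974}$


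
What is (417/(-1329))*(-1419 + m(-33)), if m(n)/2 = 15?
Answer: 193071/443 ≈ 435.83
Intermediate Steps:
m(n) = 30 (m(n) = 2*15 = 30)
(417/(-1329))*(-1419 + m(-33)) = (417/(-1329))*(-1419 + 30) = (417*(-1/1329))*(-1389) = -139/443*(-1389) = 193071/443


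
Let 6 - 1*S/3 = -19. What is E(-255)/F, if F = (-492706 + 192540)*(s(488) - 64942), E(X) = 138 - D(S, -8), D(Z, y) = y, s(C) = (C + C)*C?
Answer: -73/61736041718 ≈ -1.1825e-9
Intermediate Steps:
S = 75 (S = 18 - 3*(-19) = 18 + 57 = 75)
s(C) = 2*C² (s(C) = (2*C)*C = 2*C²)
E(X) = 146 (E(X) = 138 - 1*(-8) = 138 + 8 = 146)
F = -123472083436 (F = (-492706 + 192540)*(2*488² - 64942) = -300166*(2*238144 - 64942) = -300166*(476288 - 64942) = -300166*411346 = -123472083436)
E(-255)/F = 146/(-123472083436) = 146*(-1/123472083436) = -73/61736041718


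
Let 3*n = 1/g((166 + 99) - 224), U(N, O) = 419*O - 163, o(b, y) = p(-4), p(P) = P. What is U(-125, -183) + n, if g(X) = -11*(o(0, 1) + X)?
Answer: -93821641/1221 ≈ -76840.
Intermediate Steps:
o(b, y) = -4
U(N, O) = -163 + 419*O
g(X) = 44 - 11*X (g(X) = -11*(-4 + X) = 44 - 11*X)
n = -1/1221 (n = 1/(3*(44 - 11*((166 + 99) - 224))) = 1/(3*(44 - 11*(265 - 224))) = 1/(3*(44 - 11*41)) = 1/(3*(44 - 451)) = (⅓)/(-407) = (⅓)*(-1/407) = -1/1221 ≈ -0.00081900)
U(-125, -183) + n = (-163 + 419*(-183)) - 1/1221 = (-163 - 76677) - 1/1221 = -76840 - 1/1221 = -93821641/1221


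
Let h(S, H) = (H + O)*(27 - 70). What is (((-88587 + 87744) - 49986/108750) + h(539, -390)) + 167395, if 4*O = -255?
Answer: 13489552301/72500 ≈ 1.8606e+5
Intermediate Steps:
O = -255/4 (O = (1/4)*(-255) = -255/4 ≈ -63.750)
h(S, H) = 10965/4 - 43*H (h(S, H) = (H - 255/4)*(27 - 70) = (-255/4 + H)*(-43) = 10965/4 - 43*H)
(((-88587 + 87744) - 49986/108750) + h(539, -390)) + 167395 = (((-88587 + 87744) - 49986/108750) + (10965/4 - 43*(-390))) + 167395 = ((-843 - 49986*1/108750) + (10965/4 + 16770)) + 167395 = ((-843 - 8331/18125) + 78045/4) + 167395 = (-15287706/18125 + 78045/4) + 167395 = 1353414801/72500 + 167395 = 13489552301/72500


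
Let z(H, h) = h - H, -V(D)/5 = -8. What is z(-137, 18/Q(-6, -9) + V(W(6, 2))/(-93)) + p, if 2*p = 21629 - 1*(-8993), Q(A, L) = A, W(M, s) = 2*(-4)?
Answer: 1436345/93 ≈ 15445.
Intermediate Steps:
W(M, s) = -8
V(D) = 40 (V(D) = -5*(-8) = 40)
p = 15311 (p = (21629 - 1*(-8993))/2 = (21629 + 8993)/2 = (½)*30622 = 15311)
z(-137, 18/Q(-6, -9) + V(W(6, 2))/(-93)) + p = ((18/(-6) + 40/(-93)) - 1*(-137)) + 15311 = ((18*(-⅙) + 40*(-1/93)) + 137) + 15311 = ((-3 - 40/93) + 137) + 15311 = (-319/93 + 137) + 15311 = 12422/93 + 15311 = 1436345/93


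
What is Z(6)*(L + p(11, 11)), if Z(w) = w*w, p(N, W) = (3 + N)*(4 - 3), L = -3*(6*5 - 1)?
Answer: -2628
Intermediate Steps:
L = -87 (L = -3*(30 - 1) = -3*29 = -87)
p(N, W) = 3 + N (p(N, W) = (3 + N)*1 = 3 + N)
Z(w) = w²
Z(6)*(L + p(11, 11)) = 6²*(-87 + (3 + 11)) = 36*(-87 + 14) = 36*(-73) = -2628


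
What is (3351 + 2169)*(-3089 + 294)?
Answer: -15428400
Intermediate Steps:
(3351 + 2169)*(-3089 + 294) = 5520*(-2795) = -15428400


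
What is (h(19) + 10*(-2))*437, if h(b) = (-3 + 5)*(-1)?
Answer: -9614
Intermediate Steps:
h(b) = -2 (h(b) = 2*(-1) = -2)
(h(19) + 10*(-2))*437 = (-2 + 10*(-2))*437 = (-2 - 20)*437 = -22*437 = -9614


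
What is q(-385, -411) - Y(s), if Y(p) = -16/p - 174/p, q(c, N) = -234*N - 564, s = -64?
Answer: 3059425/32 ≈ 95607.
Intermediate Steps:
q(c, N) = -564 - 234*N
Y(p) = -190/p
q(-385, -411) - Y(s) = (-564 - 234*(-411)) - (-190)/(-64) = (-564 + 96174) - (-190)*(-1)/64 = 95610 - 1*95/32 = 95610 - 95/32 = 3059425/32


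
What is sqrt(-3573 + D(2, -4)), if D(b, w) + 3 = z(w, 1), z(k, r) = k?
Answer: 2*I*sqrt(895) ≈ 59.833*I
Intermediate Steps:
D(b, w) = -3 + w
sqrt(-3573 + D(2, -4)) = sqrt(-3573 + (-3 - 4)) = sqrt(-3573 - 7) = sqrt(-3580) = 2*I*sqrt(895)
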